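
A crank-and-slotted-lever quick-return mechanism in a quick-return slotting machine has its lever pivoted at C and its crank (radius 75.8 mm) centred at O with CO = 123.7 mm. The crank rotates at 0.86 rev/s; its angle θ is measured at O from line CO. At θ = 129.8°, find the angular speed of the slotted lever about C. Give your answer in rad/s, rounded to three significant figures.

0.153

ω = 5.404 rad/s (from 0.86 rev/s).
Crank pin A relative to C: A = (d + r cosθ, r sinθ); lever angle φ = atan2(r sinθ, d + r cosθ).
Differentiating tanφ: φ̇ = rω(d cosθ + r)/(d² + r² + 2dr cosθ).
d² + r² + 2dr cosθ = |CA|² = 0.0090434 m²;  d cosθ + r = -0.0033816 m.
|ω_lever| = |0.0758·5.404·-0.0033816| / 0.0090434 = 0.15316 rad/s.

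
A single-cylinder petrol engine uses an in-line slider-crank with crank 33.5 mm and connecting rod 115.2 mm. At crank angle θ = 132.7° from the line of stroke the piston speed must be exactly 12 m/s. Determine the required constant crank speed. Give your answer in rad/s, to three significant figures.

611

For an in-line slider-crank, |v_piston| = rω|sinθ|·[1 + r cosθ/√(L² − r² sin²θ)].
With r = 0.0335 m, L = 0.1152 m, θ = 132.7°: the bracketed kinematic factor |dx/dθ| = 0.01965 m.
ω = v/|dx/dθ| = 12/0.01965 = 610.7 rad/s.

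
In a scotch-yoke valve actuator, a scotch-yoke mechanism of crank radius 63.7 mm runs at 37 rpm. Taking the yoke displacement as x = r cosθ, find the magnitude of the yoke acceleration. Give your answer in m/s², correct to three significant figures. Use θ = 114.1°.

ω = 3.875 rad/s (from 37 rpm).
x = r cosθ ⇒ ẍ = −rω² cosθ (ω constant).
|a| = rω²|cosθ| = 0.0637·(3.875)²·|cos 114.1°| = 0.39049 m/s².

0.390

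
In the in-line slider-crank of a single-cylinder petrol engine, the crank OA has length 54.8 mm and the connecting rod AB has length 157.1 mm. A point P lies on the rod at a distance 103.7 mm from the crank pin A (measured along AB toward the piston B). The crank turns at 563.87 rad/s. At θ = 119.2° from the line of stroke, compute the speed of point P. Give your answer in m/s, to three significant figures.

ω = 563.9 rad/s.  Crank-pin speed |V_A| = rω = 30.9 m/s, perpendicular to OA.
Rod angle: sinφ = −(r/L) sinθ ⇒ φ = -17.728°; ω_rod = −rω cosθ/√(L²−r²sin²θ) = +100.74 rad/s.
V_P = V_A + ω_rod × AP, with AP = 0.1037 m along the rod.
Components: V_Px = −rω sinθ − a·ω_rod·sinφ = -23.792 m/s;  V_Py = rω cosθ + a·ω_rod·cosφ = -5.1241 m/s.
|V_P| = √(V_Px² + V_Py²) = 24.338 m/s.

24.3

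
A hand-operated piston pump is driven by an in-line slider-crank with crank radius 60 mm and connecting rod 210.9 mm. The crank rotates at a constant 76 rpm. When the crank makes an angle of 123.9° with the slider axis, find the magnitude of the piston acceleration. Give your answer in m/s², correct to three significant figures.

ω = 2π·76/60 = 7.959 rad/s
x(θ) = r cosθ + √(L² − r² sin²θ); with ω constant, a = ω²·d²x/dθ².
d²x/dθ² = −r cosθ − r²(cos2θ)/√u − r⁴ sin²2θ/(4u^{3/2}),  u = L² − r² sin²θ = 0.0419987 m².
Substituting r = 0.06 m, L = 0.2109 m, θ = 123.9°: d²x/dθ² = +0.039779 m.
a = ω²·d²x/dθ² = (7.959)²·(+0.039779) = +2.5197 m/s²;  |a| = 2.5197 m/s².

2.52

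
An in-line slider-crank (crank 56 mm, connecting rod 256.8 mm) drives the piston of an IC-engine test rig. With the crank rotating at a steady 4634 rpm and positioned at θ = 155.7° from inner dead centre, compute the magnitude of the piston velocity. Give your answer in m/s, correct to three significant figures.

8.95

ω = 2π·4634/60 = 485.3 rad/s
For an in-line slider-crank, x = r cosθ + √(L² − r² sin²θ), so v = −rω sinθ·[1 + r cosθ/√(L² − r² sin²θ)].
With r = 0.056 m, L = 0.2568 m, θ = 155.7°: √(L² − r² sin²θ) = 0.25576 m.
v = −0.056·485.3·0.41151·[1 + 0.056·-0.91140/0.25576] = -8.9514 m/s.
|v| = 8.9514 m/s.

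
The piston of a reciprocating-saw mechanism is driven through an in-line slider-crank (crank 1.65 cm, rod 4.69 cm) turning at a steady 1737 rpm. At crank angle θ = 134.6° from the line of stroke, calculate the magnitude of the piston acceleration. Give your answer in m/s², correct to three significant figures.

380

ω = 2π·1737/60 = 181.9 rad/s
x(θ) = r cosθ + √(L² − r² sin²θ); with ω constant, a = ω²·d²x/dθ².
d²x/dθ² = −r cosθ − r²(cos2θ)/√u − r⁴ sin²2θ/(4u^{3/2}),  u = L² − r² sin²θ = 0.00206158 m².
Substituting r = 0.0165 m, L = 0.0469 m, θ = 134.6°: d²x/dθ² = +0.011471 m.
a = ω²·d²x/dθ² = (181.9)²·(+0.011471) = +379.55 m/s²;  |a| = 379.55 m/s².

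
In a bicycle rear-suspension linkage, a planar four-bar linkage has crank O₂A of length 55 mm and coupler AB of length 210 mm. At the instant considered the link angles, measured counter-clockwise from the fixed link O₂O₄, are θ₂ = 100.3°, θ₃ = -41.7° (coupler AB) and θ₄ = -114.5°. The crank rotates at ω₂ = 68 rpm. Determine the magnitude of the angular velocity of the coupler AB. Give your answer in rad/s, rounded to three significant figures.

ω₂ = 7.121 rad/s (from 68 rpm).
Differentiating the loop-closure r₂e^{iθ₂}+r₃e^{iθ₃}=r₁+r₄e^{iθ₄} gives r₂ω₂e^{iθ₂}+r₃ω₃e^{iθ₃}=r₄ω₄e^{iθ₄}.
Eliminating the other unknown: ω₃ = r₂ω₂ sin(θ₄−θ₂) / [r₃ sin(θ₃−θ₄)].
Numerator sine = +0.57071; denominator sine = +0.95528.
Result = 0.055·7.121·(+0.57071) / (0.21·(+0.95528)) = +1.1142 rad/s; magnitude 1.1142 rad/s.

1.11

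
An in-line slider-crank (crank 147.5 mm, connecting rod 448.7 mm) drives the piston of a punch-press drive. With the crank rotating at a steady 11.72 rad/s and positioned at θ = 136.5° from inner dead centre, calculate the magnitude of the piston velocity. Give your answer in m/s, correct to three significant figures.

0.899

ω = 11.72 rad/s
For an in-line slider-crank, x = r cosθ + √(L² − r² sin²θ), so v = −rω sinθ·[1 + r cosθ/√(L² − r² sin²θ)].
With r = 0.1475 m, L = 0.4487 m, θ = 136.5°: √(L² − r² sin²θ) = 0.43706 m.
v = −0.1475·11.72·0.68835·[1 + 0.1475·-0.72537/0.43706] = -0.89866 m/s.
|v| = 0.89866 m/s.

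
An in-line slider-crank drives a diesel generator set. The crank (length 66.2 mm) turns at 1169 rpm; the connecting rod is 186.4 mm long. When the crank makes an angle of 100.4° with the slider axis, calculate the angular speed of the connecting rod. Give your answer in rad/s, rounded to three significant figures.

8.38

ω = 122.4 rad/s (converted from 1169 rpm).
The rod makes angle φ with the slider axis where L sinφ = r sinθ; differentiating, L cosφ·φ̇ = r ω cosθ.
L cosφ = √(L² − r² sin²θ) = 0.17466 m.
|ω_rod| = r ω |cosθ| / √(L² − r² sin²θ) = 0.0662·122.4·0.18052/0.17466 = 8.376 rad/s.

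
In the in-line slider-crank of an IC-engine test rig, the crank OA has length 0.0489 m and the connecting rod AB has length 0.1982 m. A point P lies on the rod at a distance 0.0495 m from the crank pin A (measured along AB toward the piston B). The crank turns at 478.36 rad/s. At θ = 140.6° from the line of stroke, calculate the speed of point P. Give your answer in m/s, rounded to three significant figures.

ω = 478.4 rad/s.  Crank-pin speed |V_A| = rω = 23.392 m/s, perpendicular to OA.
Rod angle: sinφ = −(r/L) sinθ ⇒ φ = -9.010°; ω_rod = −rω cosθ/√(L²−r²sin²θ) = +92.338 rad/s.
V_P = V_A + ω_rod × AP, with AP = 0.0495 m along the rod.
Components: V_Px = −rω sinθ − a·ω_rod·sinφ = -14.132 m/s;  V_Py = rω cosθ + a·ω_rod·cosφ = -13.561 m/s.
|V_P| = √(V_Px² + V_Py²) = 19.586 m/s.

19.6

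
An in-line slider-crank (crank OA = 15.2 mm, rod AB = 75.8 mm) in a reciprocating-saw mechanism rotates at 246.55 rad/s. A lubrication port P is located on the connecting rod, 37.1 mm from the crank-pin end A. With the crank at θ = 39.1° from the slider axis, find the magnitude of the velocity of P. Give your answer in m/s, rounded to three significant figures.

2.95

ω = 246.6 rad/s.  Crank-pin speed |V_A| = rω = 3.7476 m/s, perpendicular to OA.
Rod angle: sinφ = −(r/L) sinθ ⇒ φ = -7.266°; ω_rod = −rω cosθ/√(L²−r²sin²θ) = -38.678 rad/s.
V_P = V_A + ω_rod × AP, with AP = 0.0371 m along the rod.
Components: V_Px = −rω sinθ − a·ω_rod·sinφ = -2.545 m/s;  V_Py = rω cosθ + a·ω_rod·cosφ = +1.4848 m/s.
|V_P| = √(V_Px² + V_Py²) = 2.9465 m/s.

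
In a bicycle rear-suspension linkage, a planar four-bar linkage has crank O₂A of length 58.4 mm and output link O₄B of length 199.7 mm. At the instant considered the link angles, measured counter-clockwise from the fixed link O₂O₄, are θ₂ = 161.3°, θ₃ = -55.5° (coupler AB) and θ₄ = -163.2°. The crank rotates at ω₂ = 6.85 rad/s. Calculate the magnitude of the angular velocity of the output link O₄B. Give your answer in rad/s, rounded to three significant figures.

ω₂ = 6.85 rad/s
Differentiating the loop-closure r₂e^{iθ₂}+r₃e^{iθ₃}=r₁+r₄e^{iθ₄} gives r₂ω₂e^{iθ₂}+r₃ω₃e^{iθ₃}=r₄ω₄e^{iθ₄}.
Eliminating the other unknown: ω₄ = r₂ω₂ sin(θ₂−θ₃) / [r₄ sin(θ₄−θ₃)].
Numerator sine = -0.59902; denominator sine = -0.95266.
Result = 0.0584·6.85·(-0.59902) / (0.1997·(-0.95266)) = +1.2596 rad/s; magnitude 1.2596 rad/s.

1.26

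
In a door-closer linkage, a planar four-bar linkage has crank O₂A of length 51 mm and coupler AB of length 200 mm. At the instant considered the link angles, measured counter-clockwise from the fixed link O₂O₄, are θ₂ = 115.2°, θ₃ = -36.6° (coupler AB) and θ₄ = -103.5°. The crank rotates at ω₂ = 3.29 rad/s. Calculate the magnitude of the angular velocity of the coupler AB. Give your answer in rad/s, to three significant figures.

0.570

ω₂ = 3.29 rad/s
Differentiating the loop-closure r₂e^{iθ₂}+r₃e^{iθ₃}=r₁+r₄e^{iθ₄} gives r₂ω₂e^{iθ₂}+r₃ω₃e^{iθ₃}=r₄ω₄e^{iθ₄}.
Eliminating the other unknown: ω₃ = r₂ω₂ sin(θ₄−θ₂) / [r₃ sin(θ₃−θ₄)].
Numerator sine = +0.62524; denominator sine = +0.91982.
Result = 0.051·3.29·(+0.62524) / (0.2·(+0.91982)) = +0.57027 rad/s; magnitude 0.57027 rad/s.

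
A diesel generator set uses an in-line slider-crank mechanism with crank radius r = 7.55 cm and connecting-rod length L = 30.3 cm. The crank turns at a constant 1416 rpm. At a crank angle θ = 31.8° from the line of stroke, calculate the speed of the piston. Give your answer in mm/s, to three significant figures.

ω = 2π·1416/60 = 148.3 rad/s
For an in-line slider-crank, x = r cosθ + √(L² − r² sin²θ), so v = −rω sinθ·[1 + r cosθ/√(L² − r² sin²θ)].
With r = 0.0755 m, L = 0.303 m, θ = 31.8°: √(L² − r² sin²θ) = 0.30038 m.
v = −0.0755·148.3·0.52696·[1 + 0.0755·0.84989/0.30038] = -7.1597 m/s.
|v| = 7.1597 m/s = 7159.7 mm/s.

7160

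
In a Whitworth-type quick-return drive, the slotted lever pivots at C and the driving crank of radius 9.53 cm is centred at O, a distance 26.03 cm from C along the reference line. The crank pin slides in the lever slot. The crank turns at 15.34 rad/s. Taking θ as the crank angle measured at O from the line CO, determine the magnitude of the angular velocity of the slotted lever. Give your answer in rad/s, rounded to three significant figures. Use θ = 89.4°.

1.85

ω = 15.34 rad/s
Crank pin A relative to C: A = (d + r cosθ, r sinθ); lever angle φ = atan2(r sinθ, d + r cosθ).
Differentiating tanφ: φ̇ = rω(d cosθ + r)/(d² + r² + 2dr cosθ).
d² + r² + 2dr cosθ = |CA|² = 0.0773577 m²;  d cosθ + r = +0.098026 m.
|ω_lever| = |0.0953·15.34·+0.098026| / 0.0773577 = 1.8525 rad/s.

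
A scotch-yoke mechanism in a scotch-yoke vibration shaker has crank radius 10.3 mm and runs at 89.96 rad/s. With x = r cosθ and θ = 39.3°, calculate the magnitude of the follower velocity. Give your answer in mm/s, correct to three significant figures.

587

ω = 89.96 rad/s
x = r cosθ ⇒ ẋ = −rω sinθ.
|v| = rω|sinθ| = 0.0103·89.96·|sin 39.3°| = 0.58688 m/s = 586.88 mm/s.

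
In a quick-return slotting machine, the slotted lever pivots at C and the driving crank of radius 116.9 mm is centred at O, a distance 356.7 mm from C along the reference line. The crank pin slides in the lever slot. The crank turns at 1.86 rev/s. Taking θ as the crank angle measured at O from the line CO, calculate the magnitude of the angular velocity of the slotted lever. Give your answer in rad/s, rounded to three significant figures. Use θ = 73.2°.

1.82

ω = 11.69 rad/s (from 1.86 rev/s).
Crank pin A relative to C: A = (d + r cosθ, r sinθ); lever angle φ = atan2(r sinθ, d + r cosθ).
Differentiating tanφ: φ̇ = rω(d cosθ + r)/(d² + r² + 2dr cosθ).
d² + r² + 2dr cosθ = |CA|² = 0.165005 m²;  d cosθ + r = +0.22 m.
|ω_lever| = |0.1169·11.69·+0.22| / 0.165005 = 1.8215 rad/s.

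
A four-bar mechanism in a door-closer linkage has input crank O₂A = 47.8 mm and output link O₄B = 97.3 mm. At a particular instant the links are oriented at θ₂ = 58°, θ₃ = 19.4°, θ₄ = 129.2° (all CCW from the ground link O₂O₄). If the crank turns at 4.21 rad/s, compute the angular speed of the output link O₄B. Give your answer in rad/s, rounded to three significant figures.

1.37

ω₂ = 4.21 rad/s
Differentiating the loop-closure r₂e^{iθ₂}+r₃e^{iθ₃}=r₁+r₄e^{iθ₄} gives r₂ω₂e^{iθ₂}+r₃ω₃e^{iθ₃}=r₄ω₄e^{iθ₄}.
Eliminating the other unknown: ω₄ = r₂ω₂ sin(θ₂−θ₃) / [r₄ sin(θ₄−θ₃)].
Numerator sine = +0.62388; denominator sine = +0.94088.
Result = 0.0478·4.21·(+0.62388) / (0.0973·(+0.94088)) = +1.3714 rad/s; magnitude 1.3714 rad/s.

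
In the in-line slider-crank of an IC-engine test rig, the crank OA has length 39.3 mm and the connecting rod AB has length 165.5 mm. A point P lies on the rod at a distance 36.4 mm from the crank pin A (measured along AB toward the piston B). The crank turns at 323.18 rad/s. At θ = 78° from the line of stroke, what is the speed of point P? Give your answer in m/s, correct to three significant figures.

ω = 323.2 rad/s.  Crank-pin speed |V_A| = rω = 12.701 m/s, perpendicular to OA.
Rod angle: sinφ = −(r/L) sinθ ⇒ φ = -13.431°; ω_rod = −rω cosθ/√(L²−r²sin²θ) = -16.404 rad/s.
V_P = V_A + ω_rod × AP, with AP = 0.0364 m along the rod.
Components: V_Px = −rω sinθ − a·ω_rod·sinφ = -12.562 m/s;  V_Py = rω cosθ + a·ω_rod·cosφ = +2.0599 m/s.
|V_P| = √(V_Px² + V_Py²) = 12.73 m/s.

12.7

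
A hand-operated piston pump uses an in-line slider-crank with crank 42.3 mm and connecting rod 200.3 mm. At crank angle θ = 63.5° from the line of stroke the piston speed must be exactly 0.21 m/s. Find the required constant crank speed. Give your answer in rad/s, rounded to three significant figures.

For an in-line slider-crank, |v_piston| = rω|sinθ|·[1 + r cosθ/√(L² − r² sin²θ)].
With r = 0.0423 m, L = 0.2003 m, θ = 63.5°: the bracketed kinematic factor |dx/dθ| = 0.041488 m.
ω = v/|dx/dθ| = 0.21/0.041488 = 5.0617 rad/s.

5.06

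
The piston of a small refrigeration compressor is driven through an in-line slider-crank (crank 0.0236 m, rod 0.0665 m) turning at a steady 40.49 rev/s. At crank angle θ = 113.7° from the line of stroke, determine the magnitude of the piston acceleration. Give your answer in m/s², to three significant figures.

991

ω = 2π·40.5 = 254.4 rad/s
x(θ) = r cosθ + √(L² − r² sin²θ); with ω constant, a = ω²·d²x/dθ².
d²x/dθ² = −r cosθ − r²(cos2θ)/√u − r⁴ sin²2θ/(4u^{3/2}),  u = L² − r² sin²θ = 0.00395527 m².
Substituting r = 0.0236 m, L = 0.0665 m, θ = 113.7°: d²x/dθ² = +0.015311 m.
a = ω²·d²x/dθ² = (254.4)²·(+0.015311) = +990.99 m/s²;  |a| = 990.99 m/s².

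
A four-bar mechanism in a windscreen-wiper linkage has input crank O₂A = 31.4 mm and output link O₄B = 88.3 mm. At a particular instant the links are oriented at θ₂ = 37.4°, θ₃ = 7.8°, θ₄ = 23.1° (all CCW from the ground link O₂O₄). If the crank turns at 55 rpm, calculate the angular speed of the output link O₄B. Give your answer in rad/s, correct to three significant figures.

ω₂ = 5.76 rad/s (from 55 rpm).
Differentiating the loop-closure r₂e^{iθ₂}+r₃e^{iθ₃}=r₁+r₄e^{iθ₄} gives r₂ω₂e^{iθ₂}+r₃ω₃e^{iθ₃}=r₄ω₄e^{iθ₄}.
Eliminating the other unknown: ω₄ = r₂ω₂ sin(θ₂−θ₃) / [r₄ sin(θ₄−θ₃)].
Numerator sine = +0.49394; denominator sine = +0.26387.
Result = 0.0314·5.76·(+0.49394) / (0.0883·(+0.26387)) = +3.8339 rad/s; magnitude 3.8339 rad/s.

3.83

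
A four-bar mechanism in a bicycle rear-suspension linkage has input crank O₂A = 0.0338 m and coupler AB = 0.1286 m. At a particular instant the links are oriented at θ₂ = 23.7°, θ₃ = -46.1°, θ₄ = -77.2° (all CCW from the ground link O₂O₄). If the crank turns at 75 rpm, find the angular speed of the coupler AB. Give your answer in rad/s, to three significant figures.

ω₂ = 7.854 rad/s (from 75 rpm).
Differentiating the loop-closure r₂e^{iθ₂}+r₃e^{iθ₃}=r₁+r₄e^{iθ₄} gives r₂ω₂e^{iθ₂}+r₃ω₃e^{iθ₃}=r₄ω₄e^{iθ₄}.
Eliminating the other unknown: ω₃ = r₂ω₂ sin(θ₄−θ₂) / [r₃ sin(θ₃−θ₄)].
Numerator sine = -0.98196; denominator sine = +0.51653.
Result = 0.0338·7.854·(-0.98196) / (0.1286·(+0.51653)) = -3.9243 rad/s; magnitude 3.9243 rad/s.

3.92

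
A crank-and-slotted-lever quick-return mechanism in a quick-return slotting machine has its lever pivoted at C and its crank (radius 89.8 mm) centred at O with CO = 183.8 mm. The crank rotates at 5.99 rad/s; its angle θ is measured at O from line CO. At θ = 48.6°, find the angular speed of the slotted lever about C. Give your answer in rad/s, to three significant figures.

1.79

ω = 5.99 rad/s
Crank pin A relative to C: A = (d + r cosθ, r sinθ); lever angle φ = atan2(r sinθ, d + r cosθ).
Differentiating tanφ: φ̇ = rω(d cosθ + r)/(d² + r² + 2dr cosθ).
d² + r² + 2dr cosθ = |CA|² = 0.0636767 m²;  d cosθ + r = +0.21135 m.
|ω_lever| = |0.0898·5.99·+0.21135| / 0.0636767 = 1.7853 rad/s.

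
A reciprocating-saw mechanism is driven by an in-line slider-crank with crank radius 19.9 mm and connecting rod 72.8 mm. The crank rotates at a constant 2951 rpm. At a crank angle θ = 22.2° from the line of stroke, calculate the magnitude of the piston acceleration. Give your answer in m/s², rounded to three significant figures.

ω = 2π·2951/60 = 309 rad/s
x(θ) = r cosθ + √(L² − r² sin²θ); with ω constant, a = ω²·d²x/dθ².
d²x/dθ² = −r cosθ − r²(cos2θ)/√u − r⁴ sin²2θ/(4u^{3/2}),  u = L² − r² sin²θ = 0.0052433 m².
Substituting r = 0.0199 m, L = 0.0728 m, θ = 22.2°: d²x/dθ² = -0.022383 m.
a = ω²·d²x/dθ² = (309)²·(-0.022383) = -2137.5 m/s²;  |a| = 2137.5 m/s².

2140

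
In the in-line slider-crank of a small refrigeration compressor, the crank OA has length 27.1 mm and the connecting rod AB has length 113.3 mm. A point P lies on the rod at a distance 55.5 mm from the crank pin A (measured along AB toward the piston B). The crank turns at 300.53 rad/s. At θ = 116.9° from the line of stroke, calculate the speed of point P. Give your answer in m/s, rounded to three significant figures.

7.12

ω = 300.5 rad/s.  Crank-pin speed |V_A| = rω = 8.1444 m/s, perpendicular to OA.
Rod angle: sinφ = −(r/L) sinθ ⇒ φ = -12.316°; ω_rod = −rω cosθ/√(L²−r²sin²θ) = +33.289 rad/s.
V_P = V_A + ω_rod × AP, with AP = 0.0555 m along the rod.
Components: V_Px = −rω sinθ − a·ω_rod·sinφ = -6.869 m/s;  V_Py = rω cosθ + a·ω_rod·cosφ = -1.8798 m/s.
|V_P| = √(V_Px² + V_Py²) = 7.1216 m/s.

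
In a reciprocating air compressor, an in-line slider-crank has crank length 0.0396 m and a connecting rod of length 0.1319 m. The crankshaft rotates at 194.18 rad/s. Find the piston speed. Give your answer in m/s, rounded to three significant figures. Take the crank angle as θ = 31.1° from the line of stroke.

5.01

ω = 194.2 rad/s
For an in-line slider-crank, x = r cosθ + √(L² − r² sin²θ), so v = −rω sinθ·[1 + r cosθ/√(L² − r² sin²θ)].
With r = 0.0396 m, L = 0.1319 m, θ = 31.1°: √(L² − r² sin²θ) = 0.1303 m.
v = −0.0396·194.2·0.51653·[1 + 0.0396·0.85627/0.1303] = -5.0055 m/s.
|v| = 5.0055 m/s.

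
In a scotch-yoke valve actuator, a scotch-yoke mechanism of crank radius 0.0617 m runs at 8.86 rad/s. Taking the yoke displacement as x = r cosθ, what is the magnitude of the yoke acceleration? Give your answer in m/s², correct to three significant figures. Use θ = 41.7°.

3.62

ω = 8.86 rad/s
x = r cosθ ⇒ ẍ = −rω² cosθ (ω constant).
|a| = rω²|cosθ| = 0.0617·(8.86)²·|cos 41.7°| = 3.6163 m/s².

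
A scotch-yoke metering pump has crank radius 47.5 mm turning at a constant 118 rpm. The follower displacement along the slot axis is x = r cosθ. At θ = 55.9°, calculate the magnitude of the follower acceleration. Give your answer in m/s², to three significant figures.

ω = 12.36 rad/s (from 118 rpm).
x = r cosθ ⇒ ẍ = −rω² cosθ (ω constant).
|a| = rω²|cosθ| = 0.0475·(12.36)²·|cos 55.9°| = 4.0663 m/s².

4.07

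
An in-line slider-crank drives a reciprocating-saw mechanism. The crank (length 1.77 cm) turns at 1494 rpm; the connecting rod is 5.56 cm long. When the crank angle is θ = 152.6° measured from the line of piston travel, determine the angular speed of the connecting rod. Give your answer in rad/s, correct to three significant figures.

44.7

ω = 156.5 rad/s (converted from 1494 rpm).
The rod makes angle φ with the slider axis where L sinφ = r sinθ; differentiating, L cosφ·φ̇ = r ω cosθ.
L cosφ = √(L² − r² sin²θ) = 0.055 m.
|ω_rod| = r ω |cosθ| / √(L² − r² sin²θ) = 0.0177·156.5·0.88782/0.055 = 44.7 rad/s.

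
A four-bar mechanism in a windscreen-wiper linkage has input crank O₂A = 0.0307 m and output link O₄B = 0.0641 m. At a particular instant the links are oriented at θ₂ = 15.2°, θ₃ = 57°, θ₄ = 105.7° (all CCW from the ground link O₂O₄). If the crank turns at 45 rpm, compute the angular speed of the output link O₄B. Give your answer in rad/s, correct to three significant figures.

ω₂ = 4.712 rad/s (from 45 rpm).
Differentiating the loop-closure r₂e^{iθ₂}+r₃e^{iθ₃}=r₁+r₄e^{iθ₄} gives r₂ω₂e^{iθ₂}+r₃ω₃e^{iθ₃}=r₄ω₄e^{iθ₄}.
Eliminating the other unknown: ω₄ = r₂ω₂ sin(θ₂−θ₃) / [r₄ sin(θ₄−θ₃)].
Numerator sine = -0.66653; denominator sine = +0.75126.
Result = 0.0307·4.712·(-0.66653) / (0.0641·(+0.75126)) = -2.0024 rad/s; magnitude 2.0024 rad/s.

2.00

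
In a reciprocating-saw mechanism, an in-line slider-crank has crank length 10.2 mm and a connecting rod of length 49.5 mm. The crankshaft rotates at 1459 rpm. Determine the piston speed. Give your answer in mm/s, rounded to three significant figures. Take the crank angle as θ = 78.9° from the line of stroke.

1590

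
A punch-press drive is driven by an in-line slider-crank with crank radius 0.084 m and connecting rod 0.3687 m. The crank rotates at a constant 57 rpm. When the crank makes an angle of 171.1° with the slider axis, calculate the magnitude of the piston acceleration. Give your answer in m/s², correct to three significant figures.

2.31

ω = 2π·57/60 = 5.969 rad/s
x(θ) = r cosθ + √(L² − r² sin²θ); with ω constant, a = ω²·d²x/dθ².
d²x/dθ² = −r cosθ − r²(cos2θ)/√u − r⁴ sin²2θ/(4u^{3/2}),  u = L² − r² sin²θ = 0.135771 m².
Substituting r = 0.084 m, L = 0.3687 m, θ = 171.1°: d²x/dθ² = +0.064733 m.
a = ω²·d²x/dθ² = (5.969)²·(+0.064733) = +2.3064 m/s²;  |a| = 2.3064 m/s².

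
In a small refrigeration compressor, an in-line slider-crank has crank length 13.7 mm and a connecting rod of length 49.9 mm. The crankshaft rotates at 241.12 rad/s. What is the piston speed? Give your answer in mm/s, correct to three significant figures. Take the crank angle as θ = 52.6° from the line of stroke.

ω = 241.1 rad/s
For an in-line slider-crank, x = r cosθ + √(L² − r² sin²θ), so v = −rω sinθ·[1 + r cosθ/√(L² − r² sin²θ)].
With r = 0.0137 m, L = 0.0499 m, θ = 52.6°: √(L² − r² sin²θ) = 0.048699 m.
v = −0.0137·241.1·0.79441·[1 + 0.0137·0.60738/0.048699] = -3.0726 m/s.
|v| = 3.0726 m/s = 3072.6 mm/s.

3070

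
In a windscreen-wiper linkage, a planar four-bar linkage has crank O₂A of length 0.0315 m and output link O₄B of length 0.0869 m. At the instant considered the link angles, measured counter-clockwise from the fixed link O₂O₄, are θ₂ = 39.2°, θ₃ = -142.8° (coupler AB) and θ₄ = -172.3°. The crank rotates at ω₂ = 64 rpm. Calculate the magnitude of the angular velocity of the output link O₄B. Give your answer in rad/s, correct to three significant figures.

0.172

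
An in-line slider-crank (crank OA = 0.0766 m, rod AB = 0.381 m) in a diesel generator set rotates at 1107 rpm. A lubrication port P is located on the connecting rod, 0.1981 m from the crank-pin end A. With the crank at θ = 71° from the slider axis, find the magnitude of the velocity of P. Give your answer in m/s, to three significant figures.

8.80

ω = 115.9 rad/s.  Crank-pin speed |V_A| = rω = 8.8798 m/s, perpendicular to OA.
Rod angle: sinφ = −(r/L) sinθ ⇒ φ = -10.958°; ω_rod = −rω cosθ/√(L²−r²sin²θ) = -7.7288 rad/s.
V_P = V_A + ω_rod × AP, with AP = 0.1981 m along the rod.
Components: V_Px = −rω sinθ − a·ω_rod·sinφ = -8.6871 m/s;  V_Py = rω cosθ + a·ω_rod·cosφ = +1.3878 m/s.
|V_P| = √(V_Px² + V_Py²) = 8.7973 m/s.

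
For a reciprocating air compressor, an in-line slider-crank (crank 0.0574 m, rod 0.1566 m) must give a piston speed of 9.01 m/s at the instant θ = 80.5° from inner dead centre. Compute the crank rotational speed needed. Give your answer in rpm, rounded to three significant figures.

1430

For an in-line slider-crank, |v_piston| = rω|sinθ|·[1 + r cosθ/√(L² − r² sin²θ)].
With r = 0.0574 m, L = 0.1566 m, θ = 80.5°: the bracketed kinematic factor |dx/dθ| = 0.060286 m.
ω = v/|dx/dθ| = 9.01/0.060286 = 149.45 rad/s.
N = 60ω/(2π) = 1427.2 rpm.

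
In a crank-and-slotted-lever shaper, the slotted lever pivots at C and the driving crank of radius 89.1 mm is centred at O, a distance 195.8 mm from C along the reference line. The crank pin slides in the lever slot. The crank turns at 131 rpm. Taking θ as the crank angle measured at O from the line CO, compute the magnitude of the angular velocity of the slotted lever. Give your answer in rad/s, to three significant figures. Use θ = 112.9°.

ω = 13.72 rad/s (from 131 rpm).
Crank pin A relative to C: A = (d + r cosθ, r sinθ); lever angle φ = atan2(r sinθ, d + r cosθ).
Differentiating tanφ: φ̇ = rω(d cosθ + r)/(d² + r² + 2dr cosθ).
d² + r² + 2dr cosθ = |CA|² = 0.0326993 m²;  d cosθ + r = +0.01291 m.
|ω_lever| = |0.0891·13.72·+0.01291| / 0.0326993 = 0.48256 rad/s.

0.483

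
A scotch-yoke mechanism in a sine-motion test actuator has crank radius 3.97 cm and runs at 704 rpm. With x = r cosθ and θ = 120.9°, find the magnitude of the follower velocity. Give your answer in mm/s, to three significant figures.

ω = 73.72 rad/s (from 704 rpm).
x = r cosθ ⇒ ẋ = −rω sinθ.
|v| = rω|sinθ| = 0.0397·73.72·|sin 120.9°| = 2.5114 m/s = 2511.4 mm/s.

2510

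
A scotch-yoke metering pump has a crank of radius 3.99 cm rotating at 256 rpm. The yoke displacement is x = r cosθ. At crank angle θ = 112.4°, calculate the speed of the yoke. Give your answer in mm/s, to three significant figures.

989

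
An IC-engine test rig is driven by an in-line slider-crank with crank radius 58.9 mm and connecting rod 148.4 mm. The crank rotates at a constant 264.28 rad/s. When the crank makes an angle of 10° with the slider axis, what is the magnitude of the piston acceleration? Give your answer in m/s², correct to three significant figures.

5600

ω = 264.3 rad/s
x(θ) = r cosθ + √(L² − r² sin²θ); with ω constant, a = ω²·d²x/dθ².
d²x/dθ² = −r cosθ − r²(cos2θ)/√u − r⁴ sin²2θ/(4u^{3/2}),  u = L² − r² sin²θ = 0.021918 m².
Substituting r = 0.0589 m, L = 0.1484 m, θ = 10°: d²x/dθ² = -0.080134 m.
a = ω²·d²x/dθ² = (264.3)²·(-0.080134) = -5596.8 m/s²;  |a| = 5596.8 m/s².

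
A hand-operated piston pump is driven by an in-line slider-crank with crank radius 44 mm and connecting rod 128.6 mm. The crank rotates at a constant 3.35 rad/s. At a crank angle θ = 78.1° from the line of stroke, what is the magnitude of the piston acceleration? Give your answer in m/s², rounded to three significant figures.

ω = 3.35 rad/s
x(θ) = r cosθ + √(L² − r² sin²θ); with ω constant, a = ω²·d²x/dθ².
d²x/dθ² = −r cosθ − r²(cos2θ)/√u − r⁴ sin²2θ/(4u^{3/2}),  u = L² − r² sin²θ = 0.0146843 m².
Substituting r = 0.044 m, L = 0.1286 m, θ = 78.1°: d²x/dθ² = +0.005459 m.
a = ω²·d²x/dθ² = (3.35)²·(+0.005459) = +0.061264 m/s²;  |a| = 0.061264 m/s².

0.0613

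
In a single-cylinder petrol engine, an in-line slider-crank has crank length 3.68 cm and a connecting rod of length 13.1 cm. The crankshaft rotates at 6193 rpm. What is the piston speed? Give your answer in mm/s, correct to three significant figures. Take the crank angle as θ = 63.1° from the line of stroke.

ω = 2π·6193/60 = 648.5 rad/s
For an in-line slider-crank, x = r cosθ + √(L² − r² sin²θ), so v = −rω sinθ·[1 + r cosθ/√(L² − r² sin²θ)].
With r = 0.0368 m, L = 0.131 m, θ = 63.1°: √(L² − r² sin²θ) = 0.12682 m.
v = −0.0368·648.5·0.89180·[1 + 0.0368·0.45243/0.12682] = -24.078 m/s.
|v| = 24.078 m/s = 24078 mm/s.

24100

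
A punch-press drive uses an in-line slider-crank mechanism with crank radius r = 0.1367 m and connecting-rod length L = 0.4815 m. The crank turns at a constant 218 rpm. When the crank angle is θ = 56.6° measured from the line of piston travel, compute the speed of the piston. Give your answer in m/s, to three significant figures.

3.02

ω = 2π·218/60 = 22.83 rad/s
For an in-line slider-crank, x = r cosθ + √(L² − r² sin²θ), so v = −rω sinθ·[1 + r cosθ/√(L² − r² sin²θ)].
With r = 0.1367 m, L = 0.4815 m, θ = 56.6°: √(L² − r² sin²θ) = 0.46778 m.
v = −0.1367·22.83·0.83485·[1 + 0.1367·0.55048/0.46778] = -3.0244 m/s.
|v| = 3.0244 m/s.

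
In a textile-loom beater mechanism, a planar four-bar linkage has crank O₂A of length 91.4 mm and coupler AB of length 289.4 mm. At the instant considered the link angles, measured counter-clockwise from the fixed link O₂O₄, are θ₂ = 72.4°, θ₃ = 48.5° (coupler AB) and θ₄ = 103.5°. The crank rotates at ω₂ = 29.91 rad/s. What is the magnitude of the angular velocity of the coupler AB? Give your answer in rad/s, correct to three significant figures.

5.96

ω₂ = 29.91 rad/s
Differentiating the loop-closure r₂e^{iθ₂}+r₃e^{iθ₃}=r₁+r₄e^{iθ₄} gives r₂ω₂e^{iθ₂}+r₃ω₃e^{iθ₃}=r₄ω₄e^{iθ₄}.
Eliminating the other unknown: ω₃ = r₂ω₂ sin(θ₄−θ₂) / [r₃ sin(θ₃−θ₄)].
Numerator sine = +0.51653; denominator sine = -0.81915.
Result = 0.0914·29.91·(+0.51653) / (0.2894·(-0.81915)) = -5.9566 rad/s; magnitude 5.9566 rad/s.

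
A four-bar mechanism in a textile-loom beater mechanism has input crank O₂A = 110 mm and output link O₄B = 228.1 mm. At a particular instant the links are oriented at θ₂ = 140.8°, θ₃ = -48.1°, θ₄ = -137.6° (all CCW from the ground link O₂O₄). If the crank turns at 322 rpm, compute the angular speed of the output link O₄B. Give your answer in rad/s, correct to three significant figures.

ω₂ = 33.72 rad/s (from 322 rpm).
Differentiating the loop-closure r₂e^{iθ₂}+r₃e^{iθ₃}=r₁+r₄e^{iθ₄} gives r₂ω₂e^{iθ₂}+r₃ω₃e^{iθ₃}=r₄ω₄e^{iθ₄}.
Eliminating the other unknown: ω₄ = r₂ω₂ sin(θ₂−θ₃) / [r₄ sin(θ₄−θ₃)].
Numerator sine = -0.15471; denominator sine = -0.99996.
Result = 0.11·33.72·(-0.15471) / (0.2281·(-0.99996)) = +2.5159 rad/s; magnitude 2.5159 rad/s.

2.52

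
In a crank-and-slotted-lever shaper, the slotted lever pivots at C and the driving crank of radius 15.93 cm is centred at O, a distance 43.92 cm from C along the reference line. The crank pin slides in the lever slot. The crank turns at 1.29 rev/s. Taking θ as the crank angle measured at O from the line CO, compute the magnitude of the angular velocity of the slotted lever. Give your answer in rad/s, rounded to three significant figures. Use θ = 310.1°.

ω = 8.105 rad/s (from 1.29 rev/s).
Crank pin A relative to C: A = (d + r cosθ, r sinθ); lever angle φ = atan2(r sinθ, d + r cosθ).
Differentiating tanφ: φ̇ = rω(d cosθ + r)/(d² + r² + 2dr cosθ).
d² + r² + 2dr cosθ = |CA|² = 0.308405 m²;  d cosθ + r = +0.4422 m.
|ω_lever| = |0.1593·8.105·+0.4422| / 0.308405 = 1.8513 rad/s.

1.85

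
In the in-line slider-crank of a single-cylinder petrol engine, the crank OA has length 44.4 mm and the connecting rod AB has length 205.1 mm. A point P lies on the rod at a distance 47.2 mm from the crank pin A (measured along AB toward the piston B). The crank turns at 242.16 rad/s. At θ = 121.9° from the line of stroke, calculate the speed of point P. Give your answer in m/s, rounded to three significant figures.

ω = 242.2 rad/s.  Crank-pin speed |V_A| = rω = 10.752 m/s, perpendicular to OA.
Rod angle: sinφ = −(r/L) sinθ ⇒ φ = -10.590°; ω_rod = −rω cosθ/√(L²−r²sin²θ) = +28.182 rad/s.
V_P = V_A + ω_rod × AP, with AP = 0.0472 m along the rod.
Components: V_Px = −rω sinθ − a·ω_rod·sinφ = -8.8836 m/s;  V_Py = rω cosθ + a·ω_rod·cosφ = -4.3742 m/s.
|V_P| = √(V_Px² + V_Py²) = 9.9021 m/s.

9.90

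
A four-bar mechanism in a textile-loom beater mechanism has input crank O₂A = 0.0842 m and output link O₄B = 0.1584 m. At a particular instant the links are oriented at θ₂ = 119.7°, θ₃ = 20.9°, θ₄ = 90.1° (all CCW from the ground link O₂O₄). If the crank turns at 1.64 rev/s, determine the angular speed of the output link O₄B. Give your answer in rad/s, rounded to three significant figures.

ω₂ = 10.3 rad/s (from 1.64 rev/s).
Differentiating the loop-closure r₂e^{iθ₂}+r₃e^{iθ₃}=r₁+r₄e^{iθ₄} gives r₂ω₂e^{iθ₂}+r₃ω₃e^{iθ₃}=r₄ω₄e^{iθ₄}.
Eliminating the other unknown: ω₄ = r₂ω₂ sin(θ₂−θ₃) / [r₄ sin(θ₄−θ₃)].
Numerator sine = +0.98823; denominator sine = +0.93483.
Result = 0.0842·10.3·(+0.98823) / (0.1584·(+0.93483)) = +5.7904 rad/s; magnitude 5.7904 rad/s.

5.79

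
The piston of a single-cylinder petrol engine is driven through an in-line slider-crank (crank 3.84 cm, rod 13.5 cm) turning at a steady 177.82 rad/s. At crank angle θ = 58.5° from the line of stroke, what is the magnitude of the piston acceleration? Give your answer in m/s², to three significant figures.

ω = 177.8 rad/s
x(θ) = r cosθ + √(L² − r² sin²θ); with ω constant, a = ω²·d²x/dθ².
d²x/dθ² = −r cosθ − r²(cos2θ)/√u − r⁴ sin²2θ/(4u^{3/2}),  u = L² − r² sin²θ = 0.017153 m².
Substituting r = 0.0384 m, L = 0.135 m, θ = 58.5°: d²x/dθ² = -0.015145 m.
a = ω²·d²x/dθ² = (177.8)²·(-0.015145) = -478.87 m/s²;  |a| = 478.87 m/s².

479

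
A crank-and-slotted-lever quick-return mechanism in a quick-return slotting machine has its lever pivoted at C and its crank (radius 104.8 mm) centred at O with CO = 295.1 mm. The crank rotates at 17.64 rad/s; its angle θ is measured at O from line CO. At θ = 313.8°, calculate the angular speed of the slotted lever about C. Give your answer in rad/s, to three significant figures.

4.06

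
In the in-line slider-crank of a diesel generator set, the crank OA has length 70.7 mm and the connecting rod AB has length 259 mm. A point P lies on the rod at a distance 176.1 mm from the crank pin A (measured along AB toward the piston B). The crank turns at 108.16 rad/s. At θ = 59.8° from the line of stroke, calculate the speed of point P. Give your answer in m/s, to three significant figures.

ω = 108.2 rad/s.  Crank-pin speed |V_A| = rω = 7.6469 m/s, perpendicular to OA.
Rod angle: sinφ = −(r/L) sinθ ⇒ φ = -13.646°; ω_rod = −rω cosθ/√(L²−r²sin²θ) = -15.283 rad/s.
V_P = V_A + ω_rod × AP, with AP = 0.1761 m along the rod.
Components: V_Px = −rω sinθ − a·ω_rod·sinφ = -7.244 m/s;  V_Py = rω cosθ + a·ω_rod·cosφ = +1.2312 m/s.
|V_P| = √(V_Px² + V_Py²) = 7.3479 m/s.

7.35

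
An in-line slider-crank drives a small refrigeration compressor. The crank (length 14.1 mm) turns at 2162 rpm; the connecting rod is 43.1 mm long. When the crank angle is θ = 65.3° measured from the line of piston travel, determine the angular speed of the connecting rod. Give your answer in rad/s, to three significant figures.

32.4

ω = 226.4 rad/s (converted from 2162 rpm).
The rod makes angle φ with the slider axis where L sinφ = r sinθ; differentiating, L cosφ·φ̇ = r ω cosθ.
L cosφ = √(L² − r² sin²θ) = 0.041152 m.
|ω_rod| = r ω |cosθ| / √(L² − r² sin²θ) = 0.0141·226.4·0.41787/0.041152 = 32.415 rad/s.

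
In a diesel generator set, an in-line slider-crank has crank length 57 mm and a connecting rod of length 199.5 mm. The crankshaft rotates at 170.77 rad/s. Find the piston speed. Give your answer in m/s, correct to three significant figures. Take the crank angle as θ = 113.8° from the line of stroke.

7.84

ω = 170.8 rad/s
For an in-line slider-crank, x = r cosθ + √(L² − r² sin²θ), so v = −rω sinθ·[1 + r cosθ/√(L² − r² sin²θ)].
With r = 0.057 m, L = 0.1995 m, θ = 113.8°: √(L² − r² sin²θ) = 0.19256 m.
v = −0.057·170.8·0.91496·[1 + 0.057·-0.40355/0.19256] = -7.8423 m/s.
|v| = 7.8423 m/s.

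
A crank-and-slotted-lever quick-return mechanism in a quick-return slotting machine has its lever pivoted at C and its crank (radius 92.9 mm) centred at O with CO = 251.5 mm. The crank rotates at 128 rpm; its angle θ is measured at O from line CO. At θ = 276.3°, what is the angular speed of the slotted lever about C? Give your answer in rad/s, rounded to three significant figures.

1.95

ω = 13.4 rad/s (from 128 rpm).
Crank pin A relative to C: A = (d + r cosθ, r sinθ); lever angle φ = atan2(r sinθ, d + r cosθ).
Differentiating tanφ: φ̇ = rω(d cosθ + r)/(d² + r² + 2dr cosθ).
d² + r² + 2dr cosθ = |CA|² = 0.0770104 m²;  d cosθ + r = +0.1205 m.
|ω_lever| = |0.0929·13.4·+0.1205| / 0.0770104 = 1.9484 rad/s.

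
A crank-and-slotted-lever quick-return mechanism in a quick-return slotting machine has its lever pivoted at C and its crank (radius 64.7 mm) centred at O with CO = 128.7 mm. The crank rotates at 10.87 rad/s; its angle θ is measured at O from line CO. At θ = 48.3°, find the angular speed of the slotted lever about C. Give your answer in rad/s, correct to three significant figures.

3.32

ω = 10.87 rad/s
Crank pin A relative to C: A = (d + r cosθ, r sinθ); lever angle φ = atan2(r sinθ, d + r cosθ).
Differentiating tanφ: φ̇ = rω(d cosθ + r)/(d² + r² + 2dr cosθ).
d² + r² + 2dr cosθ = |CA|² = 0.0318284 m²;  d cosθ + r = +0.15032 m.
|ω_lever| = |0.0647·10.87·+0.15032| / 0.0318284 = 3.3214 rad/s.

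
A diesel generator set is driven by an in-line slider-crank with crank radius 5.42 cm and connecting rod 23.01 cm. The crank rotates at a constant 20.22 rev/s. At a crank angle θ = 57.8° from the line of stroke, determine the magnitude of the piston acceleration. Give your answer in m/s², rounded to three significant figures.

ω = 2π·20.2 = 127 rad/s
x(θ) = r cosθ + √(L² − r² sin²θ); with ω constant, a = ω²·d²x/dθ².
d²x/dθ² = −r cosθ − r²(cos2θ)/√u − r⁴ sin²2θ/(4u^{3/2}),  u = L² − r² sin²θ = 0.0508425 m².
Substituting r = 0.0542 m, L = 0.2301 m, θ = 57.8°: d²x/dθ² = -0.023406 m.
a = ω²·d²x/dθ² = (127)²·(-0.023406) = -377.78 m/s²;  |a| = 377.78 m/s².

378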